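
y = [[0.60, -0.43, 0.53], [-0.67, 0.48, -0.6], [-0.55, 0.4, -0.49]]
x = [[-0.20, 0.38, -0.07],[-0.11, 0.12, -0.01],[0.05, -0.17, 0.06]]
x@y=[[-0.34,0.24,-0.3],[-0.14,0.10,-0.13],[0.11,-0.08,0.1]]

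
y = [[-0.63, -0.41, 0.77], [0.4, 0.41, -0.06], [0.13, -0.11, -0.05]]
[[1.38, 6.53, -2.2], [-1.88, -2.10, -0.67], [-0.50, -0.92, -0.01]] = y @ [[-4.86,-4.98,-2.12], [-0.19,0.41,-0.25], [-2.29,4.63,-4.73]]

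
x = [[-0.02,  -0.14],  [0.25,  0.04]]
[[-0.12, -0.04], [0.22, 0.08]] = x @[[0.75, 0.28], [0.73, 0.27]]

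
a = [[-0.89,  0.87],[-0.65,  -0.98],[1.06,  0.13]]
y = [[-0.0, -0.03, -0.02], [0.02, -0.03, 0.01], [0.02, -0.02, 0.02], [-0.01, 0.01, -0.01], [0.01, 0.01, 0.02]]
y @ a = [[-0.00, 0.03], [0.01, 0.05], [0.02, 0.04], [-0.01, -0.02], [0.01, 0.0]]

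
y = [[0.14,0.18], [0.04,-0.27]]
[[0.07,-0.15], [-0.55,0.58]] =y@[[-1.78, 1.45],[1.76, -1.94]]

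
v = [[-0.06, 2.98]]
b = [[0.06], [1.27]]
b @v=[[-0.0, 0.18], [-0.08, 3.78]]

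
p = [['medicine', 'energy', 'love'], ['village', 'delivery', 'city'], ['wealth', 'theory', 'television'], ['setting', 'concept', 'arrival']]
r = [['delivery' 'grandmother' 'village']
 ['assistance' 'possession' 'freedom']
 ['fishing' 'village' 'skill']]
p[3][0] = 'setting'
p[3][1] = 'concept'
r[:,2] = ['village', 'freedom', 'skill']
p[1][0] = 'village'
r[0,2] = 'village'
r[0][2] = 'village'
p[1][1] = 'delivery'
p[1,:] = ['village', 'delivery', 'city']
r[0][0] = 'delivery'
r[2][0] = 'fishing'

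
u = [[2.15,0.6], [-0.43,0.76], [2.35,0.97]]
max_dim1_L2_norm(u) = 2.54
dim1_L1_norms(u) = [2.75, 1.19, 3.32]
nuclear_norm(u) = 4.26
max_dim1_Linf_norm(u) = 2.35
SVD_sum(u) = [[2.11,0.72], [-0.15,-0.05], [2.4,0.82]] + [[0.04, -0.12], [-0.28, 0.81], [-0.05, 0.15]]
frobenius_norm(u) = 3.49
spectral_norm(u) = 3.38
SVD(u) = [[-0.66, 0.14],[0.05, -0.97],[-0.75, -0.18]] @ diag([3.3809324007484887, 0.8818707964146789]) @ [[-0.95, -0.32], [0.32, -0.95]]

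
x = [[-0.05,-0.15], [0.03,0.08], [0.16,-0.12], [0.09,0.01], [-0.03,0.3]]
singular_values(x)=[0.37, 0.19]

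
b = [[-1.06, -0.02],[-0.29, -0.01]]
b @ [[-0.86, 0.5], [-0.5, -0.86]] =[[0.92, -0.51], [0.25, -0.14]]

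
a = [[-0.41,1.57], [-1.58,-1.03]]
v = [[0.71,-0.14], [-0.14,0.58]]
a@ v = [[-0.51,0.97], [-0.98,-0.38]]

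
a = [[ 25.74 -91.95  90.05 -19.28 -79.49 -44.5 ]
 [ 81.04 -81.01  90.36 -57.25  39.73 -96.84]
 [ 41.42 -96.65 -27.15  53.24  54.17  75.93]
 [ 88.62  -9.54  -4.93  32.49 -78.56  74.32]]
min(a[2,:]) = -96.65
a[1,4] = 39.73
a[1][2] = 90.36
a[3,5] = 74.32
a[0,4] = -79.49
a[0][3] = -19.28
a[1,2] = 90.36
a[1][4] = 39.73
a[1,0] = 81.04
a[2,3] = 53.24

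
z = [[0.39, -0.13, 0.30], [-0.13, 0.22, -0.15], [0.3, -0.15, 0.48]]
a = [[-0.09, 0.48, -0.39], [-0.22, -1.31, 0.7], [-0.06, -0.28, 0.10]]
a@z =[[-0.21, 0.18, -0.29], [0.29, -0.36, 0.47], [0.04, -0.07, 0.07]]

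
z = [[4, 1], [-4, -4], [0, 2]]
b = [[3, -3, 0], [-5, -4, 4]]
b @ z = [[24, 15], [-4, 19]]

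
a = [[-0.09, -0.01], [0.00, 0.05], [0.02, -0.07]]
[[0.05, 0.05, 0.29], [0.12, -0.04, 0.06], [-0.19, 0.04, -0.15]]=a@[[-0.87, -0.48, -3.35],[2.44, -0.74, 1.24]]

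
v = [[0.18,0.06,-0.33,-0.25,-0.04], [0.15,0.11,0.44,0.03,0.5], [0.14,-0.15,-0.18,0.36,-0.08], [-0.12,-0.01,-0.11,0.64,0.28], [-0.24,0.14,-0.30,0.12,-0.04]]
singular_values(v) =[0.84, 0.79, 0.37, 0.35, 0.04]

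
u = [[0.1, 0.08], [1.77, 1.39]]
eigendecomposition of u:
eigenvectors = [[-0.62, -0.06], [0.79, -1.00]]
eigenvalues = [-0.0, 1.49]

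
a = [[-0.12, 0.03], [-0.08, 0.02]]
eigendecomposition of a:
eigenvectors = [[-0.83, -0.24], [-0.55, -0.97]]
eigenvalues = [-0.1, -0.0]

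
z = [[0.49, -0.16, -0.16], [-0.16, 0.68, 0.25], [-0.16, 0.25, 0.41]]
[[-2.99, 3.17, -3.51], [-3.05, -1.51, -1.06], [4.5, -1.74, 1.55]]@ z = [[-1.41, 1.76, -0.17], [-1.08, -0.8, -0.32], [2.24, -1.52, -0.52]]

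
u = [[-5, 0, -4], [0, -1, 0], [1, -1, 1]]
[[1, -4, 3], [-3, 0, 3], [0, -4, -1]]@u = [[-2, 1, -1], [18, -3, 15], [-1, 5, -1]]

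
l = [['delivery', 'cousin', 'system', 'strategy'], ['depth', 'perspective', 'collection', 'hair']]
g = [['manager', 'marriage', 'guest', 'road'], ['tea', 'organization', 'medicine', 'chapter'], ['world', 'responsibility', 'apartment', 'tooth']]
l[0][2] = 'system'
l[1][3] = 'hair'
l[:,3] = ['strategy', 'hair']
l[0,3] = 'strategy'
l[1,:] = ['depth', 'perspective', 'collection', 'hair']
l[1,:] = ['depth', 'perspective', 'collection', 'hair']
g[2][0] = 'world'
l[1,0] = 'depth'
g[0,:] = ['manager', 'marriage', 'guest', 'road']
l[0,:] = ['delivery', 'cousin', 'system', 'strategy']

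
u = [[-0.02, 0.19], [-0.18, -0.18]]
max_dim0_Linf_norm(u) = 0.19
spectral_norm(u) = 0.29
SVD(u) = [[-0.54, 0.84],[0.84, 0.54]] @ diag([0.2904535061575379, 0.13014131073872393]) @ [[-0.49,-0.87], [-0.87,0.49]]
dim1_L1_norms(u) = [0.21, 0.36]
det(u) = 0.04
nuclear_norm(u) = 0.42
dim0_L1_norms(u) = [0.2, 0.37]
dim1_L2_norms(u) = [0.19, 0.25]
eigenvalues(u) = [(-0.1+0.17j), (-0.1-0.17j)]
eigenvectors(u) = [[(0.72+0j),  (0.72-0j)],[(-0.3+0.63j),  (-0.3-0.63j)]]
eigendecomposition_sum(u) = [[(-0.01+0.11j), (0.09+0.06j)], [(-0.09-0.05j), -0.09+0.06j]] + [[-0.01-0.11j, 0.10-0.06j], [-0.09+0.05j, (-0.09-0.06j)]]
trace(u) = -0.20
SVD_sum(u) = [[0.08, 0.14], [-0.12, -0.21]] + [[-0.1, 0.05], [-0.06, 0.03]]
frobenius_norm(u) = 0.32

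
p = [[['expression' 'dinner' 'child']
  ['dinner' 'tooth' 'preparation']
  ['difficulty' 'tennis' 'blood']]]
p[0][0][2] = 'child'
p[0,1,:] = ['dinner', 'tooth', 'preparation']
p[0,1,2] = 'preparation'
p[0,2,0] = 'difficulty'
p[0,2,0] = 'difficulty'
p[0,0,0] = 'expression'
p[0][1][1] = 'tooth'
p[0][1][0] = 'dinner'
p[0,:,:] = [['expression', 'dinner', 'child'], ['dinner', 'tooth', 'preparation'], ['difficulty', 'tennis', 'blood']]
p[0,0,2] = 'child'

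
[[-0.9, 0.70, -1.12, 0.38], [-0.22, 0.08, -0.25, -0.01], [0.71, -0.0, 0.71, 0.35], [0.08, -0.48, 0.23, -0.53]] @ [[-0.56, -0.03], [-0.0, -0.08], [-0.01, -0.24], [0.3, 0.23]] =[[0.63, 0.33], [0.12, 0.06], [-0.30, -0.11], [-0.21, -0.14]]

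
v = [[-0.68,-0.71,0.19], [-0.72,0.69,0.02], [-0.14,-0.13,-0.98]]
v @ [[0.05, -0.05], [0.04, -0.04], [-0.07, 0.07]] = [[-0.08,  0.08], [-0.01,  0.01], [0.06,  -0.06]]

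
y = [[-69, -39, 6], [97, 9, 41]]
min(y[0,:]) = -69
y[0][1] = -39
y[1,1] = 9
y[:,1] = [-39, 9]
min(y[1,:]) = 9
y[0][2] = 6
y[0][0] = -69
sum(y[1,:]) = 147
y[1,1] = 9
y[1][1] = 9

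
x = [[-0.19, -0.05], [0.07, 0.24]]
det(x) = -0.042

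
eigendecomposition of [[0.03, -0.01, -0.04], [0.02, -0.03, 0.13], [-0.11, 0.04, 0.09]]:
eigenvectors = [[-0.29,-0.43,-0.01], [0.52,-0.89,0.97], [0.8,-0.12,-0.25]]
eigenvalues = [0.16, -0.0, -0.06]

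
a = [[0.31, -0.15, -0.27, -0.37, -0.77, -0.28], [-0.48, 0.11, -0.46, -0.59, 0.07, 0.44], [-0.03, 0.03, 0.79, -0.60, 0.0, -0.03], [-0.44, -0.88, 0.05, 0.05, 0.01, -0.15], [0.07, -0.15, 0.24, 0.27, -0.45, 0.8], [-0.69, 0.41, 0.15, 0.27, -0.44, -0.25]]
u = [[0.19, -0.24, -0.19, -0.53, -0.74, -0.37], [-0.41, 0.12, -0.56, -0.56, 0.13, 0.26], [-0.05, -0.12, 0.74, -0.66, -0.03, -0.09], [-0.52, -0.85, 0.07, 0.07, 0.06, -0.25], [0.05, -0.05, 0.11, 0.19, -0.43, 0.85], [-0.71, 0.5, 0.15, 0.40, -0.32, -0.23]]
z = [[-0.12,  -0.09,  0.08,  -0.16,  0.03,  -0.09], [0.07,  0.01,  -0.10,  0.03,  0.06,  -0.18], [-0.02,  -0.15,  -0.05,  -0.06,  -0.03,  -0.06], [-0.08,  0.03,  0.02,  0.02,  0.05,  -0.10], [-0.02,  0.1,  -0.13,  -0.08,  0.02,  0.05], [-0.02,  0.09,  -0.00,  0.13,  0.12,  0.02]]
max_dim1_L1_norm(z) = 0.57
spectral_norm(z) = 0.32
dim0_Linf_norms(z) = [0.12, 0.15, 0.13, 0.16, 0.12, 0.18]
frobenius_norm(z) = 0.50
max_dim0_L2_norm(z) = 0.24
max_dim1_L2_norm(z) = 0.25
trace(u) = 0.46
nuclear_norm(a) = 5.99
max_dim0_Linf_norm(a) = 0.88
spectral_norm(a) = 1.01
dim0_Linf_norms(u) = [0.71, 0.85, 0.74, 0.66, 0.74, 0.85]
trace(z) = -0.10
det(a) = -0.99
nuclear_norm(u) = 6.00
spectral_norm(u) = 1.26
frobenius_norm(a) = 2.45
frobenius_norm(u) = 2.47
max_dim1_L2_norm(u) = 1.05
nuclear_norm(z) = 1.08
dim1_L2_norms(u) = [1.05, 0.95, 1.0, 1.03, 0.98, 1.04]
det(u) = -0.94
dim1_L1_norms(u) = [2.26, 2.04, 1.69, 1.82, 1.68, 2.31]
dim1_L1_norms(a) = [2.15, 2.15, 1.48, 1.58, 1.98, 2.21]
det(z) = -0.00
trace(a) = 0.56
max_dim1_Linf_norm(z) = 0.18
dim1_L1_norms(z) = [0.57, 0.45, 0.37, 0.3, 0.4, 0.38]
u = z + a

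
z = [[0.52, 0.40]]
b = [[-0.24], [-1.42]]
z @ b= [[-0.69]]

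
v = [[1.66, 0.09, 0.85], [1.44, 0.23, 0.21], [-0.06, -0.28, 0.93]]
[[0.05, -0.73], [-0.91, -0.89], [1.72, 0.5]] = v @[[-1.54, -1.3],  [3.22, 3.01],  [2.72, 1.36]]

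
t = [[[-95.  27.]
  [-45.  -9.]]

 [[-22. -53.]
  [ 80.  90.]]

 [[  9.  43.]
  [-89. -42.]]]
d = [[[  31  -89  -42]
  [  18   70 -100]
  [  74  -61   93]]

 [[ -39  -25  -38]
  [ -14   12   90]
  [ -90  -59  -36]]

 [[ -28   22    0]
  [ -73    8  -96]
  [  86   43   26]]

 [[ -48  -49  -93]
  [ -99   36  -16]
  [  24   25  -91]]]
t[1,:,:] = [[-22.0, -53.0], [80.0, 90.0]]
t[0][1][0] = -45.0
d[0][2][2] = 93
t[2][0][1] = 43.0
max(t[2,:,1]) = 43.0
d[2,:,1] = [22, 8, 43]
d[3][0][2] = -93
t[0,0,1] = 27.0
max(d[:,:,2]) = 93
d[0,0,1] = -89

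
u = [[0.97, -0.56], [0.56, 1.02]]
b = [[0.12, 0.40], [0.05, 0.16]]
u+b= [[1.09,-0.16], [0.61,1.18]]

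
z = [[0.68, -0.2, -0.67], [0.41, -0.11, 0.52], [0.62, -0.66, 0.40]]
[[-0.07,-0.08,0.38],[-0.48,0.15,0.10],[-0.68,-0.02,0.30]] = z @ [[-0.49, 0.18, 0.37], [0.28, 0.32, -0.19], [-0.47, 0.21, -0.14]]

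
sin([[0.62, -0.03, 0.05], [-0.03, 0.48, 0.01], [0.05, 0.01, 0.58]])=[[0.58, -0.03, 0.04], [-0.03, 0.46, 0.01], [0.04, 0.01, 0.55]]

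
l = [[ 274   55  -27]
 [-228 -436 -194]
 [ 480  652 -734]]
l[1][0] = -228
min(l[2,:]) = -734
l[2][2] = -734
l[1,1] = -436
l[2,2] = -734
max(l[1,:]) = -194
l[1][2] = -194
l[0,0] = 274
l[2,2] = -734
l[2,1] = 652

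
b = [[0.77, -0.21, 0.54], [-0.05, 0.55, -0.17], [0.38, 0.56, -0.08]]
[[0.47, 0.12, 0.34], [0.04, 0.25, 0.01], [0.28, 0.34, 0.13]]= b @ [[0.53, 0.17, 0.18], [0.17, 0.52, 0.18], [0.18, 0.18, 0.45]]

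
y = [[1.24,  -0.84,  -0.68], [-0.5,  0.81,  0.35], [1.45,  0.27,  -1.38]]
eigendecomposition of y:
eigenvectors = [[-0.24,0.81,0.71], [0.12,-0.46,0.26], [-0.96,0.38,0.65]]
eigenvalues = [-1.05, 1.4, 0.31]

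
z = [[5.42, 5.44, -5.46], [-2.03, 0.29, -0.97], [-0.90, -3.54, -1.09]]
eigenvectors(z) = [[0.29+0.00j, -0.90+0.00j, (-0.9-0j)], [(0.42+0j), 0.30-0.27j, 0.30+0.27j], [(0.86+0j), 0.04+0.17j, 0.04-0.17j]]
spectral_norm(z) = 9.66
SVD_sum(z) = [[5.43, 5.91, -4.88], [-0.28, -0.31, 0.25], [-1.26, -1.37, 1.13]] + [[0.02, -0.48, -0.57], [0.01, -0.33, -0.38], [0.07, -2.01, -2.36]] + [[-0.02,0.01,-0.01],[-1.76,0.92,-0.84],[0.29,-0.15,0.14]]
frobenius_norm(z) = 10.41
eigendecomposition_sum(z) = [[-0.19-0.00j,-0.47-0.00j,(-0.74+0j)], [(-0.28-0j),(-0.68-0j),-1.08+0.00j], [(-0.57-0j),(-1.41-0j),-2.23+0.00j]] + [[(2.8-0.19j), (2.95-4.9j), (-2.36+2.44j)], [-0.88+0.90j, 0.49+2.52j, (0.05-1.52j)], [-0.16-0.52j, -1.06-0.33j, (0.57+0.34j)]] + [[(2.8+0.19j), (2.95+4.9j), -2.36-2.44j],[-0.88-0.90j, 0.49-2.52j, (0.05+1.52j)],[(-0.16+0.52j), -1.06+0.33j, 0.57-0.34j]]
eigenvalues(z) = [(-3.1+0j), (3.86+2.66j), (3.86-2.66j)]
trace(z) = 4.62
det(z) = -68.27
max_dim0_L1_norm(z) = 9.27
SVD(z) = [[-0.97, 0.23, 0.01], [0.05, 0.16, 0.99], [0.23, 0.96, -0.16]] @ diag([9.65503674682097, 3.2333291111675178, 2.1870181243907125]) @ [[-0.58, -0.63, 0.52], [0.02, -0.65, -0.76], [-0.82, 0.43, -0.39]]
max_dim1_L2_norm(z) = 9.42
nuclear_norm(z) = 15.08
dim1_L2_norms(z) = [9.42, 2.27, 3.81]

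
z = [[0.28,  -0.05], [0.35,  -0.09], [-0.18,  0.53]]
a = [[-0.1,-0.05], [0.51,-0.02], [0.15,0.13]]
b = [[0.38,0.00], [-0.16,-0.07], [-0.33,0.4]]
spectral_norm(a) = 0.54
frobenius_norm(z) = 0.72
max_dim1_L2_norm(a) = 0.51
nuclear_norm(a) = 0.68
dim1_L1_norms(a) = [0.15, 0.53, 0.28]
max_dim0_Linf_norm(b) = 0.4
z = a + b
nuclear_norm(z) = 0.98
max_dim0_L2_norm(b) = 0.53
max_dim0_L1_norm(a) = 0.76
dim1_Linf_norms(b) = [0.38, 0.16, 0.4]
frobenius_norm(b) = 0.67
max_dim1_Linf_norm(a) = 0.51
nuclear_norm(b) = 0.89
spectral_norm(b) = 0.60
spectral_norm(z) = 0.64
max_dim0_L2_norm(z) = 0.54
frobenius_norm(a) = 0.56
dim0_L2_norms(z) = [0.48, 0.54]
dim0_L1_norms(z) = [0.81, 0.67]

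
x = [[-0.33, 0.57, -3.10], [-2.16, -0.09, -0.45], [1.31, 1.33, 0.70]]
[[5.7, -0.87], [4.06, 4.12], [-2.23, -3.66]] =x @ [[-1.59, -1.93], [0.7, -1.01], [-1.54, 0.30]]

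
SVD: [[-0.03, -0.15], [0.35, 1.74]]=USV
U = [[-0.09, 1.0],[1.00, 0.09]]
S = [1.78, 0.0]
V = [[0.20,  0.98], [0.98,  -0.2]]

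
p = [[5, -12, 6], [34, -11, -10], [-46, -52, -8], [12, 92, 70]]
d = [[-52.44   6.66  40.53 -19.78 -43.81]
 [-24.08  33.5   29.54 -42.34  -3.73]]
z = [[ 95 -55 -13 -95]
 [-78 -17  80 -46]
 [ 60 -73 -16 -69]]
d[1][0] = -24.08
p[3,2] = 70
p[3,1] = 92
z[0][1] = -55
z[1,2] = 80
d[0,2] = 40.53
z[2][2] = -16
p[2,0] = -46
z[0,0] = 95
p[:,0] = [5, 34, -46, 12]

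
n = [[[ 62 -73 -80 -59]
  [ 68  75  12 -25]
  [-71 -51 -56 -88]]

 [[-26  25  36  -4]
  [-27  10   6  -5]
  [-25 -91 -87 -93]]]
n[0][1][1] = 75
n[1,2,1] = -91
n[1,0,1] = 25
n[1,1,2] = 6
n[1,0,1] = 25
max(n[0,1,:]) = 75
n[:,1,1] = [75, 10]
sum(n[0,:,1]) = -49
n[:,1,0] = [68, -27]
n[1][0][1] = 25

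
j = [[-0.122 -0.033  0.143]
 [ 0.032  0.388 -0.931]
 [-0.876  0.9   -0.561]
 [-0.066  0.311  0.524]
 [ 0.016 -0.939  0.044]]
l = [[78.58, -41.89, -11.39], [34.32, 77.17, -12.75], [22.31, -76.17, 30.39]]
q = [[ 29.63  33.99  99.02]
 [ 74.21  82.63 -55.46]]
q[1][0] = 74.21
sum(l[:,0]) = 135.21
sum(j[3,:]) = 0.769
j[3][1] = 0.311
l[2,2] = 30.39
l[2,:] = [22.31, -76.17, 30.39]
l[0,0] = 78.58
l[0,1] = -41.89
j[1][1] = 0.388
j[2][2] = -0.561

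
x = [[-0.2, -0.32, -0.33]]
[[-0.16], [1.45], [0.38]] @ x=[[0.03,0.05,0.05],  [-0.29,-0.46,-0.48],  [-0.08,-0.12,-0.13]]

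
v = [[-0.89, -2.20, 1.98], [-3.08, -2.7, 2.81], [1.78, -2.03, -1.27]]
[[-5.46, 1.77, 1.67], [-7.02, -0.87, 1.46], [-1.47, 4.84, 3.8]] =v@[[-0.07,1.59,0.19], [1.42,-1.18,-1.35], [-1.21,0.30,-0.57]]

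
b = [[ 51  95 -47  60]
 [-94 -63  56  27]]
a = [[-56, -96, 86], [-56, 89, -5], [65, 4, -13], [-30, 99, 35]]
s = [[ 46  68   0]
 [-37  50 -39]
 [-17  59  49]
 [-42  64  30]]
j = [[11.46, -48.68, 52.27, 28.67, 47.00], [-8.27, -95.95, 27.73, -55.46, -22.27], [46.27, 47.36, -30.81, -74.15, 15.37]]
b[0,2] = -47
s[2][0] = -17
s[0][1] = 68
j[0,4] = 47.0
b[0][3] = 60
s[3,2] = 30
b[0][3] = 60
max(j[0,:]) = 52.27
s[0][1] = 68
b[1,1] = -63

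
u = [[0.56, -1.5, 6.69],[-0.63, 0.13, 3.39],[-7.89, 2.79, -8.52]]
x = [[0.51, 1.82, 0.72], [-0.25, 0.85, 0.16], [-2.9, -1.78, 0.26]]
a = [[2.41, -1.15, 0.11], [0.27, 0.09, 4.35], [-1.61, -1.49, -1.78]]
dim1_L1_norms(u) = [8.75, 4.15, 19.2]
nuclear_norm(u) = 18.55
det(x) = 1.63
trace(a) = 0.72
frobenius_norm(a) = 5.84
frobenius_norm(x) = 4.07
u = x @ a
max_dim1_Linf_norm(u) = 8.52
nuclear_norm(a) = 9.31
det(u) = 37.36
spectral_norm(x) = 3.73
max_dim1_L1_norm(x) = 4.94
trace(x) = 1.62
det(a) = 22.71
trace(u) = -7.83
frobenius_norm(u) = 14.21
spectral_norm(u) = 13.48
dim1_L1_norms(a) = [3.67, 4.71, 4.88]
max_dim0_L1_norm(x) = 4.45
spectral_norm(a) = 4.87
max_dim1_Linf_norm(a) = 4.35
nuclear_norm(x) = 5.60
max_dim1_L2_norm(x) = 3.41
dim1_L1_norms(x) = [3.05, 1.26, 4.94]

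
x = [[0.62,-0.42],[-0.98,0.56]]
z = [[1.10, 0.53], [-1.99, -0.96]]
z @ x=[[0.16,-0.17], [-0.29,0.3]]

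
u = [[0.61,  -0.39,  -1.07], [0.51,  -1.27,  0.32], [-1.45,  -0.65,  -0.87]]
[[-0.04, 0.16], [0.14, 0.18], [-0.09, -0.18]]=u @ [[0.04, 0.17], [-0.07, -0.08], [0.09, -0.02]]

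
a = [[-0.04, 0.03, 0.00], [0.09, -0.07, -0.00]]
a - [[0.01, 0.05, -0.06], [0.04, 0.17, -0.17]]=[[-0.05,-0.02,0.06], [0.05,-0.24,0.17]]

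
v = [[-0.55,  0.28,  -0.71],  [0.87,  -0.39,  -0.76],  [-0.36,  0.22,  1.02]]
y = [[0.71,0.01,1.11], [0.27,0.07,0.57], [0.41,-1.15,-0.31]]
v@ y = [[-0.61,0.83,-0.23], [0.2,0.86,0.98], [0.22,-1.16,-0.59]]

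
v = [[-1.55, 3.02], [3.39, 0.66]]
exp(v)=[[6.39, 8.43],[9.46, 12.55]]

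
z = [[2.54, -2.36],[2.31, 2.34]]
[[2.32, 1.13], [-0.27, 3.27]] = z@[[0.42, 0.91], [-0.53, 0.50]]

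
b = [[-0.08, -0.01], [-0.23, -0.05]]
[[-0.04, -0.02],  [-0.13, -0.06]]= b @ [[0.52,0.36], [0.14,-0.52]]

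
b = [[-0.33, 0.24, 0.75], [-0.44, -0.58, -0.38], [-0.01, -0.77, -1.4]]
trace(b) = -2.31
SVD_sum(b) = [[0.01, 0.39, 0.66], [-0.01, -0.31, -0.54], [-0.02, -0.80, -1.38]] + [[-0.32,-0.17,0.11], [-0.45,-0.25,0.15], [0.02,0.01,-0.01]] + [[-0.02,0.03,-0.02], [0.01,-0.02,0.01], [-0.02,0.02,-0.01]]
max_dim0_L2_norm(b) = 1.63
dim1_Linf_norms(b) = [0.75, 0.58, 1.4]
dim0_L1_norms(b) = [0.78, 1.59, 2.53]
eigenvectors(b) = [[-0.51, 0.7, -0.56], [0.74, 0.44, 0.07], [-0.42, -0.57, 0.82]]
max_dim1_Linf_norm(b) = 1.4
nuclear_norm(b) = 2.59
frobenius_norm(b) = 1.99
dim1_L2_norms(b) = [0.85, 0.82, 1.6]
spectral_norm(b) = 1.88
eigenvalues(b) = [-0.06, -0.79, -1.46]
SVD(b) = [[0.41, 0.58, 0.71], [-0.33, 0.82, -0.47], [-0.85, -0.04, 0.52]] @ diag([1.8782054436964428, 0.6523892872020507, 0.05596900225167922]) @ [[0.01, 0.5, 0.86], [-0.84, -0.46, 0.28], [-0.54, 0.73, -0.42]]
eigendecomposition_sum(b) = [[-0.02, 0.01, -0.02], [0.03, -0.02, 0.03], [-0.02, 0.01, -0.01]] + [[-0.67, -0.69, -0.39], [-0.43, -0.44, -0.25], [0.55, 0.56, 0.32]] + [[0.37, 0.91, 1.16], [-0.05, -0.12, -0.16], [-0.54, -1.34, -1.71]]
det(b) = -0.07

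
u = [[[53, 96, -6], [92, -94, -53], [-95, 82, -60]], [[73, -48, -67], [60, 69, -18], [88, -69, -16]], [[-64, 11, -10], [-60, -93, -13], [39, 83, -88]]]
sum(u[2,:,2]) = -111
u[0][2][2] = -60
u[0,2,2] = -60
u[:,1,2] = [-53, -18, -13]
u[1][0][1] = -48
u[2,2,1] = 83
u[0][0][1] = 96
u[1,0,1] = -48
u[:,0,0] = [53, 73, -64]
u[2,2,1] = 83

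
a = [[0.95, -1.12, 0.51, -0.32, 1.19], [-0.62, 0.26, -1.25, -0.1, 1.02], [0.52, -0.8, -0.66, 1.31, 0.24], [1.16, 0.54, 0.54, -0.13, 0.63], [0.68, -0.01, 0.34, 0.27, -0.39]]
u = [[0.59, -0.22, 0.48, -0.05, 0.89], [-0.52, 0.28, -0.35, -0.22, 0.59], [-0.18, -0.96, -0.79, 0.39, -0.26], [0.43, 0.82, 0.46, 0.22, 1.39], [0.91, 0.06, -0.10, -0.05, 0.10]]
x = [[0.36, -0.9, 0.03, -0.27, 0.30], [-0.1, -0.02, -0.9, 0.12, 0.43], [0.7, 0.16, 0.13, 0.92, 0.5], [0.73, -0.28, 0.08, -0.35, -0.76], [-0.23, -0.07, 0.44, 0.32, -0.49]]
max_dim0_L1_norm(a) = 3.93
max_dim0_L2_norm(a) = 1.83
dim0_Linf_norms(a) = [1.16, 1.12, 1.25, 1.31, 1.19]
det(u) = 0.68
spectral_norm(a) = 2.32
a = x + u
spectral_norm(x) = 1.43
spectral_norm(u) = 2.23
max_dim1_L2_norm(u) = 1.75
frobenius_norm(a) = 3.64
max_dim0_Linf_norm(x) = 0.92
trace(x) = -0.37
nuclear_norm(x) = 5.00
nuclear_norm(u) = 5.47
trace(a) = 0.03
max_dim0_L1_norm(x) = 2.48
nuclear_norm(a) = 7.20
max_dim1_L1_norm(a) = 4.09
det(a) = 1.25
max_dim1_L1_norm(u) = 3.32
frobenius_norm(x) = 2.38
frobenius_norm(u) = 2.83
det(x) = 0.65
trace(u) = 0.40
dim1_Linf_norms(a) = [1.19, 1.25, 1.31, 1.16, 0.68]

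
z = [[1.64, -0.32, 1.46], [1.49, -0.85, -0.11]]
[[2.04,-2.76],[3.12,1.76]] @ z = [[-0.77, 1.69, 3.28], [7.74, -2.49, 4.36]]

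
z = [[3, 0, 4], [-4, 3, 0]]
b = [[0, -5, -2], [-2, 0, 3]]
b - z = [[-3, -5, -6], [2, -3, 3]]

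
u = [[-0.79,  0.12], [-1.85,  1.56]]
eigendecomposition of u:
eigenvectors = [[-0.77, -0.05], [-0.63, -1.0]]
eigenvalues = [-0.69, 1.46]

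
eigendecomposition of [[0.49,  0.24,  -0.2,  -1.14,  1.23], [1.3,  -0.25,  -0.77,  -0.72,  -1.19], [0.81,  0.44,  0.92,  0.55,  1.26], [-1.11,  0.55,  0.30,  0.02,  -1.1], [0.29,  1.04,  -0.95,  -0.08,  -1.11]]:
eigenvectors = [[(-0.4-0.38j),-0.40+0.38j,-0.49+0.00j,(-0.18+0.09j),(-0.18-0.09j)],[-0.23-0.22j,(-0.23+0.22j),(0.37+0j),0.58+0.00j,0.58-0.00j],[-0.67+0.00j,-0.67-0.00j,0.31+0.00j,-0.37+0.15j,(-0.37-0.15j)],[(0.19+0.28j),(0.19-0.28j),(-0.72+0j),0.23-0.30j,0.23+0.30j],[0.06-0.17j,0.06+0.17j,(-0.02+0j),(0.11-0.56j),(0.11+0.56j)]]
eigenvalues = [(1.29+0.68j), (1.29-0.68j), (-1.18+0j), (-0.66+1.51j), (-0.66-1.51j)]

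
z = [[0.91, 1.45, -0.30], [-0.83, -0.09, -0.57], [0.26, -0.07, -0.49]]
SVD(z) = [[-0.95, -0.27, -0.16],[0.30, -0.93, -0.23],[-0.08, -0.27, 0.96]] @ diag([1.8084974908476183, 0.9138414446121141, 0.49933019106309934]) @ [[-0.63, -0.77, 0.09], [0.5, -0.31, 0.81], [0.60, -0.55, -0.58]]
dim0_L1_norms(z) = [2.0, 1.61, 1.36]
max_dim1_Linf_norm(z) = 1.45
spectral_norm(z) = 1.81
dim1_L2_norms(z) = [1.74, 1.01, 0.56]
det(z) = -0.83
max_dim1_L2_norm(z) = 1.74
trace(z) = 0.33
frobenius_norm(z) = 2.09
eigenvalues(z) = [(0.47+1.06j), (0.47-1.06j), (-0.62+0j)]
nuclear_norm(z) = 3.22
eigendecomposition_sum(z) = [[(0.46+0.42j), 0.70-0.27j, -0.24+0.29j], [-0.42+0.20j, (-0.01+0.56j), -0.14-0.25j], [(0.12-0.03j), 0.03-0.15j, (0.02+0.07j)]] + [[0.46-0.42j, 0.70+0.27j, -0.24-0.29j], [(-0.42-0.2j), (-0.01-0.56j), -0.14+0.25j], [0.12+0.03j, (0.03+0.15j), (0.02-0.07j)]] + [[-0.01-0.00j, 0.04+0.00j, 0.18+0.00j], [(0.01+0j), -0.07-0.00j, (-0.3-0j)], [(0.02+0j), (-0.13-0j), (-0.54-0j)]]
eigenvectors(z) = [[-0.79+0.00j, -0.79-0.00j, (-0.28+0j)], [0.22-0.55j, 0.22+0.55j, 0.47+0.00j], [-0.08+0.13j, -0.08-0.13j, (0.84+0j)]]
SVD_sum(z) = [[1.08, 1.33, -0.15], [-0.34, -0.42, 0.05], [0.09, 0.12, -0.01]] + [[-0.12,0.08,-0.2], [-0.42,0.27,-0.68], [-0.12,0.08,-0.2]] + [[-0.05, 0.04, 0.05], [-0.07, 0.06, 0.07], [0.29, -0.26, -0.28]]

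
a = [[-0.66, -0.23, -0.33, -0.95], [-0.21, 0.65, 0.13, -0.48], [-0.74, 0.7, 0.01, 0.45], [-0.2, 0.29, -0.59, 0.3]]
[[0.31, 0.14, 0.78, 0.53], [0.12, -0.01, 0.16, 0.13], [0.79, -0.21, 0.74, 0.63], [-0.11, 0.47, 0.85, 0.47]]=a @[[-1.04, 0.36, -0.78, -0.71], [-0.11, 0.18, 0.23, 0.11], [0.6, -0.89, -1.05, -0.47], [0.21, -0.13, 0.03, 0.07]]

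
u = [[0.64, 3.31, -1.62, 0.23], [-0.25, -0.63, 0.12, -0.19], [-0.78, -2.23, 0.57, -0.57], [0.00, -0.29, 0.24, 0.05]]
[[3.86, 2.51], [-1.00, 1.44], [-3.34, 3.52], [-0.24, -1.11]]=u @[[3.14,-12.40], [-0.68,0.88], [-2.25,-4.20], [1.97,3.15]]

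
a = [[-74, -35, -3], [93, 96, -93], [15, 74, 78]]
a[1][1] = 96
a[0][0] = -74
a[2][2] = 78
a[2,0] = 15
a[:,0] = [-74, 93, 15]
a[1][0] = 93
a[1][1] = 96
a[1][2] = -93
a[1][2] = -93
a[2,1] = 74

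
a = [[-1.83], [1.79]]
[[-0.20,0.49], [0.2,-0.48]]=a @ [[0.11, -0.27]]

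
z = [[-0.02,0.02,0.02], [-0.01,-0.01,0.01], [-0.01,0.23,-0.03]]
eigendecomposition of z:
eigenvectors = [[(0.56-0.25j),(0.56+0.25j),-0.28+0.00j], [0.15+0.03j,(0.15-0.03j),(-0.19+0j)], [0.77+0.00j,0.77-0.00j,0.94+0.00j]]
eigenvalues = [(0.01+0.01j), (0.01-0.01j), (-0.07+0j)]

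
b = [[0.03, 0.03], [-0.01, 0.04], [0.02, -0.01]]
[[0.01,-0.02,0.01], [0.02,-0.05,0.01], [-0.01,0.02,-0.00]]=b @ [[-0.09, 0.55, 0.1], [0.54, -1.09, 0.39]]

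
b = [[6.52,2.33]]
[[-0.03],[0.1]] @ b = [[-0.2, -0.07],[0.65, 0.23]]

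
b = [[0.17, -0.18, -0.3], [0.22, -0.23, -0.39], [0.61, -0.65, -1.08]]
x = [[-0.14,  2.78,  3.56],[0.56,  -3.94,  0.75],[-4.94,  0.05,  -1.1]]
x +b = [[0.03, 2.60, 3.26],[0.78, -4.17, 0.36],[-4.33, -0.60, -2.18]]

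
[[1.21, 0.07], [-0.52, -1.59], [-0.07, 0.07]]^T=[[1.21, -0.52, -0.07], [0.07, -1.59, 0.07]]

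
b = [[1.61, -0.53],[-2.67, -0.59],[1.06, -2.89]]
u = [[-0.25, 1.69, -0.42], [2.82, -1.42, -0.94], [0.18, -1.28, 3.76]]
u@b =[[-5.36, 0.35],  [7.34, 2.06],  [7.69, -10.21]]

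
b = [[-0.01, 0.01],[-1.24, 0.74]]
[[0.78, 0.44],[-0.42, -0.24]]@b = [[-0.55,0.33],[0.3,-0.18]]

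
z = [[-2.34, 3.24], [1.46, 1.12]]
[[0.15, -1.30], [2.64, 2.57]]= z@[[1.14, 1.33],[0.87, 0.56]]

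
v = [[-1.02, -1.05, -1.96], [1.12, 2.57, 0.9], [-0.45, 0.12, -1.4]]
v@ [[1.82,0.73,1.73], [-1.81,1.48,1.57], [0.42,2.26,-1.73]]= [[-0.78,-6.73,-0.02], [-2.24,6.66,4.42], [-1.62,-3.31,1.83]]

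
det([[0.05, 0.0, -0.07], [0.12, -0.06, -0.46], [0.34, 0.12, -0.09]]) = 0.001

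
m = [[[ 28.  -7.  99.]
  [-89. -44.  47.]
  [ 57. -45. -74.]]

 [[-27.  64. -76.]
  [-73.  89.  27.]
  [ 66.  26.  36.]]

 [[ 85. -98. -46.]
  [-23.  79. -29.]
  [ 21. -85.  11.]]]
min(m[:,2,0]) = 21.0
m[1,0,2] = -76.0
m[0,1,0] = -89.0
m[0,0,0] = 28.0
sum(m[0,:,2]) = 72.0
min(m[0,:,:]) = -89.0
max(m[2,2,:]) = 21.0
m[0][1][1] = -44.0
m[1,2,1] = 26.0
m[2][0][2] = -46.0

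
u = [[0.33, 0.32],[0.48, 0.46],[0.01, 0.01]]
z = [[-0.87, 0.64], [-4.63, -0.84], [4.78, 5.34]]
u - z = [[1.2,-0.32], [5.11,1.30], [-4.77,-5.33]]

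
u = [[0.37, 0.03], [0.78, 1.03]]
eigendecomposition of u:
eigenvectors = [[-0.66,-0.04], [0.75,-1.0]]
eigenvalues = [0.34, 1.06]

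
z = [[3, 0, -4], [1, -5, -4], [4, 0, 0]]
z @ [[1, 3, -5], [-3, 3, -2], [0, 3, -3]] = [[3, -3, -3], [16, -24, 17], [4, 12, -20]]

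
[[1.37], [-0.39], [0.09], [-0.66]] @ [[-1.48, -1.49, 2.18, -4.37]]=[[-2.03, -2.04, 2.99, -5.99], [0.58, 0.58, -0.85, 1.70], [-0.13, -0.13, 0.20, -0.39], [0.98, 0.98, -1.44, 2.88]]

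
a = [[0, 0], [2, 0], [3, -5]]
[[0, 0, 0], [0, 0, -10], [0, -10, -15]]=a @ [[0, 0, -5], [0, 2, 0]]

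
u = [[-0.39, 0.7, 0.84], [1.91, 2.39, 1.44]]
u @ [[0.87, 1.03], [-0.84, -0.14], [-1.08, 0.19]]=[[-1.83, -0.34], [-1.9, 1.91]]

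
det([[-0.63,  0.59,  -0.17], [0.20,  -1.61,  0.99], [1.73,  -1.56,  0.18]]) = -0.222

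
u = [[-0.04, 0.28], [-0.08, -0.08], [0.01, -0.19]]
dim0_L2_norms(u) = [0.09, 0.35]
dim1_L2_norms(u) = [0.28, 0.11, 0.19]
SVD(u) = [[0.81, 0.27],  [-0.22, 0.96],  [-0.55, 0.01]] @ diag([0.34827656653534816, 0.08776920417976501]) @ [[-0.06,1.00], [-1.00,-0.06]]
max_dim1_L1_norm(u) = 0.32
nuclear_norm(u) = 0.44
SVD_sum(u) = [[-0.02, 0.28], [0.0, -0.08], [0.01, -0.19]] + [[-0.02, -0.0], [-0.08, -0.00], [-0.00, -0.00]]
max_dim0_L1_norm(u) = 0.55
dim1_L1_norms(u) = [0.32, 0.16, 0.2]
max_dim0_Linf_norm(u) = 0.28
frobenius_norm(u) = 0.36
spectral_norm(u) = 0.35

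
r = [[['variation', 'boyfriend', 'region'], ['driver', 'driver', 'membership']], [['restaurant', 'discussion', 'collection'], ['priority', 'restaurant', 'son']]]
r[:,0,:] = [['variation', 'boyfriend', 'region'], ['restaurant', 'discussion', 'collection']]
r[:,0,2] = ['region', 'collection']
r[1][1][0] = 'priority'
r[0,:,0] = ['variation', 'driver']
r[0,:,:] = [['variation', 'boyfriend', 'region'], ['driver', 'driver', 'membership']]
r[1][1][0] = 'priority'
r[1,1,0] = 'priority'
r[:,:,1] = [['boyfriend', 'driver'], ['discussion', 'restaurant']]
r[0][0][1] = 'boyfriend'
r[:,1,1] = ['driver', 'restaurant']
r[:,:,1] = [['boyfriend', 'driver'], ['discussion', 'restaurant']]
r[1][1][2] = 'son'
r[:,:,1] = [['boyfriend', 'driver'], ['discussion', 'restaurant']]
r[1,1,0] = 'priority'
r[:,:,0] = [['variation', 'driver'], ['restaurant', 'priority']]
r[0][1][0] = 'driver'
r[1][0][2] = 'collection'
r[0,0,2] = 'region'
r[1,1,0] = 'priority'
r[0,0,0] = 'variation'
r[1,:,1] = ['discussion', 'restaurant']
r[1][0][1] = 'discussion'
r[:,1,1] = ['driver', 'restaurant']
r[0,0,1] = 'boyfriend'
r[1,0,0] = 'restaurant'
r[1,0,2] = 'collection'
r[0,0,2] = 'region'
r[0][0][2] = 'region'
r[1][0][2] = 'collection'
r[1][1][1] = 'restaurant'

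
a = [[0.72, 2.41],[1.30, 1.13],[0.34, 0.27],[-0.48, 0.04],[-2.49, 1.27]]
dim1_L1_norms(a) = [3.13, 2.43, 0.61, 0.52, 3.76]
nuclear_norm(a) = 5.92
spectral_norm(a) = 2.98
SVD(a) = [[-0.76, -0.38], [-0.57, 0.06], [-0.14, 0.02], [0.1, -0.13], [0.25, -0.91]] @ diag([2.979647505981511, 2.940850343029744]) @ [[-0.68, -0.73], [0.73, -0.68]]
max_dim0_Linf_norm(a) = 2.49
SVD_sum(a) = [[1.53, 1.66], [1.16, 1.26], [0.29, 0.32], [-0.2, -0.22], [-0.51, -0.56]] + [[-0.81, 0.75], [0.14, -0.13], [0.05, -0.05], [-0.28, 0.26], [-1.98, 1.83]]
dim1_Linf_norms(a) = [2.41, 1.3, 0.34, 0.48, 2.49]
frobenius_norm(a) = 4.19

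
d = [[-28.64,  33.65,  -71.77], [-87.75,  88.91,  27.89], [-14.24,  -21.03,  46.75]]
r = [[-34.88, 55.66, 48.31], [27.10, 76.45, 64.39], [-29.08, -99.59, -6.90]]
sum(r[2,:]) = -135.57000000000002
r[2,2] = -6.9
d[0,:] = [-28.64, 33.65, -71.77]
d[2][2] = 46.75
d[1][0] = -87.75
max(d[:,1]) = 88.91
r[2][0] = -29.08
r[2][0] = -29.08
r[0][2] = 48.31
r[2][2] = -6.9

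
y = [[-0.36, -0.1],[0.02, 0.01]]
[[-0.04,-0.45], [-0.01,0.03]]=y @ [[0.6,0.73],[-1.79,1.84]]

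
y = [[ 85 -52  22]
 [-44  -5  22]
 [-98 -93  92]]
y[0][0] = 85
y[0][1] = -52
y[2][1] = -93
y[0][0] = 85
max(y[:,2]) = 92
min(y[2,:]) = -98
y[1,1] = -5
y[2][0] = -98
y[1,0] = -44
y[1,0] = -44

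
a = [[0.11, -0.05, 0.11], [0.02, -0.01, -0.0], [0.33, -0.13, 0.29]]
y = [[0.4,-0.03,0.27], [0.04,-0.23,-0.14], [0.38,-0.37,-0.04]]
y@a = [[0.13, -0.05, 0.12],[-0.05, 0.02, -0.04],[0.02, -0.01, 0.03]]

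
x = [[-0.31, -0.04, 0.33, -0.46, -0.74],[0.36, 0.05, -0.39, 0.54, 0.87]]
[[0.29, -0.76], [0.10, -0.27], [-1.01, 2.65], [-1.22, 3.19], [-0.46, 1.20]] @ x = [[-0.36,  -0.05,  0.39,  -0.54,  -0.88], [-0.13,  -0.02,  0.14,  -0.19,  -0.31], [1.27,  0.17,  -1.37,  1.9,  3.05], [1.53,  0.21,  -1.65,  2.28,  3.68], [0.57,  0.08,  -0.62,  0.86,  1.38]]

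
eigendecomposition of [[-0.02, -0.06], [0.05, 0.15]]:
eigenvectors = [[-0.95, 0.37], [0.32, -0.93]]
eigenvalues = [0.0, 0.13]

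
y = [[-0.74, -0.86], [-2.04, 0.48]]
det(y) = -2.11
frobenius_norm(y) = 2.38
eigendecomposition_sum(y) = [[-1.13, -0.47],  [-1.11, -0.46]] + [[0.39, -0.39], [-0.93, 0.94]]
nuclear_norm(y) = 3.15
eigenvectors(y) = [[-0.71,0.38], [-0.7,-0.92]]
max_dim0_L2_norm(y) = 2.17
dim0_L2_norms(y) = [2.17, 0.98]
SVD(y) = [[-0.30,-0.95], [-0.95,0.3]] @ diag([2.1772384374528095, 0.9689338400933519]) @ [[1.00, -0.09],[0.09, 1.00]]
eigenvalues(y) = [-1.59, 1.33]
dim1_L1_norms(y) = [1.6, 2.52]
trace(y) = -0.26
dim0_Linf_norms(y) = [2.04, 0.86]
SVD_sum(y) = [[-0.66, 0.06], [-2.07, 0.19]] + [[-0.08, -0.92], [0.03, 0.29]]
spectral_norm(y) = 2.18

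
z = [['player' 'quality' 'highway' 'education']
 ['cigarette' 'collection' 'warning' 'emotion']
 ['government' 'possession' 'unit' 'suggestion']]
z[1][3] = 'emotion'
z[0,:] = ['player', 'quality', 'highway', 'education']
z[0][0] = 'player'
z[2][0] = 'government'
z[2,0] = 'government'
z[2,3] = 'suggestion'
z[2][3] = 'suggestion'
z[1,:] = ['cigarette', 'collection', 'warning', 'emotion']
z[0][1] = 'quality'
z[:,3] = ['education', 'emotion', 'suggestion']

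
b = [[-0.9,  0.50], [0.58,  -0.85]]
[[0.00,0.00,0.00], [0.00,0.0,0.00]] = b @ [[0.0, 0.0, -0.00],[0.00, 0.00, -0.0]]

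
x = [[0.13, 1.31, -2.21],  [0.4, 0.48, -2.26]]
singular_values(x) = [3.43, 0.6]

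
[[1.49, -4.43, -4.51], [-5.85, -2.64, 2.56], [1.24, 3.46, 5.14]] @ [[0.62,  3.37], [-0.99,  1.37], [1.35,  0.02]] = [[-0.78, -1.14], [2.44, -23.28], [4.28, 9.02]]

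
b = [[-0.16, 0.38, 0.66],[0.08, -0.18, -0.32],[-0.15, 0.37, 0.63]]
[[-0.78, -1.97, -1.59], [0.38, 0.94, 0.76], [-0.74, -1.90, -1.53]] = b@[[-2.0, 0.25, 1.59], [1.37, -2.52, -2.26], [-2.45, -1.47, -0.72]]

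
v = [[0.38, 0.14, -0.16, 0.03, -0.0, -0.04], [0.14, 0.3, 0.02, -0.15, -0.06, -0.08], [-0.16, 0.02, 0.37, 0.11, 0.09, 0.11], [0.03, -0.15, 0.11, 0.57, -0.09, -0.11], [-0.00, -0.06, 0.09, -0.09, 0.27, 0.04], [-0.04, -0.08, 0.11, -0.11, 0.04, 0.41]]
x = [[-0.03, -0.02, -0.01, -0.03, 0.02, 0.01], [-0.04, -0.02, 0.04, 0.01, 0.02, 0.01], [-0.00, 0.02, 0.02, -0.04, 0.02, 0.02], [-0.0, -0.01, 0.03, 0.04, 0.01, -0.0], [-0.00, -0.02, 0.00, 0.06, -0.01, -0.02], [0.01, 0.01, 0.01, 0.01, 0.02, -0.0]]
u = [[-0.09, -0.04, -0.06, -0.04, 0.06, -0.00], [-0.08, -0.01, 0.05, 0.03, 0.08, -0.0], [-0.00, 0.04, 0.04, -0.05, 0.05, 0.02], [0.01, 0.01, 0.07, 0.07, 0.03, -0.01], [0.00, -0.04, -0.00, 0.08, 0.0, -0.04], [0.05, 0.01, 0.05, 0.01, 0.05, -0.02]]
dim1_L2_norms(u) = [0.14, 0.13, 0.09, 0.1, 0.1, 0.09]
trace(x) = -0.00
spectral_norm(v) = 0.69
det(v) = 0.00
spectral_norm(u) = 0.16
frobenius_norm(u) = 0.27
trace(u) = -0.01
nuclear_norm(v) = 2.30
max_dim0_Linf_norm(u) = 0.09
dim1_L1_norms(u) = [0.29, 0.25, 0.2, 0.2, 0.16, 0.19]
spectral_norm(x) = 0.10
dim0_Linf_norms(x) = [0.04, 0.02, 0.04, 0.06, 0.02, 0.02]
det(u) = 0.00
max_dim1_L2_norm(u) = 0.14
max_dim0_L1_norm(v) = 1.06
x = u @ v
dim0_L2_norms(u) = [0.13, 0.07, 0.12, 0.13, 0.13, 0.05]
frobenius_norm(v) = 1.10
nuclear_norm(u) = 0.52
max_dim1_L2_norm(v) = 0.62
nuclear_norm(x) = 0.25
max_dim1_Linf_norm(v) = 0.57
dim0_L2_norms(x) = [0.05, 0.04, 0.06, 0.09, 0.04, 0.03]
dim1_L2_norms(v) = [0.44, 0.38, 0.44, 0.62, 0.31, 0.45]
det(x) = -0.00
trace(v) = 2.30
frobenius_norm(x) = 0.13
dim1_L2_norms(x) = [0.05, 0.06, 0.06, 0.05, 0.07, 0.03]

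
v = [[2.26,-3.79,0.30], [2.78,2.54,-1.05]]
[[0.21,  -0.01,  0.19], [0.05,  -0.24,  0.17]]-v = [[-2.05, 3.78, -0.11], [-2.73, -2.78, 1.22]]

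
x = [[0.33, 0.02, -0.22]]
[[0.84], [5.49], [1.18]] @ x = [[0.28, 0.02, -0.18], [1.81, 0.11, -1.21], [0.39, 0.02, -0.26]]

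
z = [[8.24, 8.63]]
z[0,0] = 8.24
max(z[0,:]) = 8.63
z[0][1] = 8.63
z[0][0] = 8.24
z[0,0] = 8.24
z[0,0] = 8.24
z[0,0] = 8.24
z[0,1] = 8.63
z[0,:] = [8.24, 8.63]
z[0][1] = 8.63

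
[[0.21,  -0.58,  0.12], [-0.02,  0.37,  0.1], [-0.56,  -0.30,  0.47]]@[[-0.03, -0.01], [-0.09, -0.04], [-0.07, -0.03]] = [[0.04, 0.02], [-0.04, -0.02], [0.01, 0.0]]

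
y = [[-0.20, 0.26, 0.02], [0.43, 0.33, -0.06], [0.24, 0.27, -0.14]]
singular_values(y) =[0.66, 0.33, 0.08]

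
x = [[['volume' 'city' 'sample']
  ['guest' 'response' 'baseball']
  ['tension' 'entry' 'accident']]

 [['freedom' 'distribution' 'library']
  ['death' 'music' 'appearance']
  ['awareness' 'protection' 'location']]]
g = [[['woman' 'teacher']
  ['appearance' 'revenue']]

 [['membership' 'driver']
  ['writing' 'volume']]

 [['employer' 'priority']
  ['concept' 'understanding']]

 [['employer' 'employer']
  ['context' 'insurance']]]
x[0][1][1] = 'response'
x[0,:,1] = ['city', 'response', 'entry']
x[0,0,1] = 'city'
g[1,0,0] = 'membership'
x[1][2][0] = 'awareness'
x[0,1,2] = 'baseball'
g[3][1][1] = 'insurance'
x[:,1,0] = ['guest', 'death']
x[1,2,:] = ['awareness', 'protection', 'location']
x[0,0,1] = 'city'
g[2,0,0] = 'employer'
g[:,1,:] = [['appearance', 'revenue'], ['writing', 'volume'], ['concept', 'understanding'], ['context', 'insurance']]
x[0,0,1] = 'city'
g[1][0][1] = 'driver'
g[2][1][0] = 'concept'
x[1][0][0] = 'freedom'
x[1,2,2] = 'location'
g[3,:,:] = [['employer', 'employer'], ['context', 'insurance']]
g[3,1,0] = 'context'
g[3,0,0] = 'employer'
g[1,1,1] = 'volume'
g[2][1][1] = 'understanding'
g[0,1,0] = 'appearance'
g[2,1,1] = 'understanding'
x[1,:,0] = ['freedom', 'death', 'awareness']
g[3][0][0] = 'employer'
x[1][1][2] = 'appearance'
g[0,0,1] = 'teacher'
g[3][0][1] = 'employer'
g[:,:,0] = [['woman', 'appearance'], ['membership', 'writing'], ['employer', 'concept'], ['employer', 'context']]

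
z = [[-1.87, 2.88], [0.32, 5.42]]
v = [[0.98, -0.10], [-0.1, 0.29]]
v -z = [[2.85, -2.98], [-0.42, -5.13]]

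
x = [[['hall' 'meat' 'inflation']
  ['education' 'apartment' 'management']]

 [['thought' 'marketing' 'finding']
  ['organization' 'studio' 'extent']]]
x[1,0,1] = 'marketing'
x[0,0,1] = 'meat'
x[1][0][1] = 'marketing'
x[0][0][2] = 'inflation'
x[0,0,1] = 'meat'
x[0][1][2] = 'management'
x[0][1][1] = 'apartment'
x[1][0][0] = 'thought'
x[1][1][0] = 'organization'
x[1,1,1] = 'studio'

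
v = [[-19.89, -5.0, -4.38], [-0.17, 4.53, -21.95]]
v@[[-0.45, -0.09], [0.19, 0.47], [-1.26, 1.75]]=[[13.52,-8.22], [28.59,-36.27]]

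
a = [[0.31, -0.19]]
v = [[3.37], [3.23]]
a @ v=[[0.43]]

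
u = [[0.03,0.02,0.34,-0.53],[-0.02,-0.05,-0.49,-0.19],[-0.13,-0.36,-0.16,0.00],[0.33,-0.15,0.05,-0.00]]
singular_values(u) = [0.68, 0.52, 0.37, 0.32]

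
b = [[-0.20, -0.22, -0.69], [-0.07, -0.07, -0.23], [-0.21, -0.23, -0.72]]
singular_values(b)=[1.11, 0.0, 0.0]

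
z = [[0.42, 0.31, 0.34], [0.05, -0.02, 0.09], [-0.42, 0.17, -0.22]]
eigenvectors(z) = [[0.73+0.00j, (0.73-0j), (0.27+0j)], [(0.05+0.11j), 0.05-0.11j, 0.43+0.00j], [-0.57+0.35j, -0.57-0.35j, (-0.86+0j)]]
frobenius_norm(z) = 0.81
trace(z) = 0.18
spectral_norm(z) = 0.73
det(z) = -0.01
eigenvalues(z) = [(0.18+0.21j), (0.18-0.21j), (-0.17+0j)]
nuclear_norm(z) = 1.12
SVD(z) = [[-0.81, -0.59, 0.05], [-0.12, 0.09, -0.99], [0.58, -0.8, -0.14]] @ diag([0.7334296367154641, 0.3348773581235909, 0.052327077155011]) @ [[-0.80, -0.20, -0.56],[0.28, -0.96, -0.05],[0.53, 0.20, -0.83]]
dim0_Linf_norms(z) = [0.42, 0.31, 0.34]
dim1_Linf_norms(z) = [0.42, 0.09, 0.42]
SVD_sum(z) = [[0.47,0.12,0.33], [0.07,0.02,0.05], [-0.34,-0.09,-0.24]] + [[-0.05, 0.19, 0.01], [0.01, -0.03, -0.00], [-0.07, 0.26, 0.01]] + [[0.00, 0.0, -0.00], [-0.03, -0.01, 0.04], [-0.00, -0.00, 0.01]]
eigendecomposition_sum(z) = [[(0.2+0.04j), (0.19-0.24j), (0.16-0.11j)], [(0.01+0.03j), 0.05+0.01j, 0.03+0.02j], [-0.17+0.07j, (-0.03+0.28j), -0.07+0.16j]] + [[0.20-0.04j, (0.19+0.24j), (0.16+0.11j)], [0.01-0.03j, 0.05-0.01j, (0.03-0.02j)], [(-0.17-0.07j), -0.03-0.28j, (-0.07-0.16j)]] + [[0.02-0.00j, (-0.08+0j), 0.02+0.00j],[(0.04-0j), -0.12+0.00j, (0.04+0j)],[-0.07+0.00j, 0.24-0.00j, (-0.08-0j)]]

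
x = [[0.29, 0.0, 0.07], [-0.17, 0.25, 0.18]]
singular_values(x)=[0.38, 0.26]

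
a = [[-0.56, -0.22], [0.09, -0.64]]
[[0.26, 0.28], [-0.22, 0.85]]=a @ [[-0.57, 0.03], [0.27, -1.33]]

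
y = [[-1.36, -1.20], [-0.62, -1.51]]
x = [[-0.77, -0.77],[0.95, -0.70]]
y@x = [[-0.09, 1.89], [-0.96, 1.53]]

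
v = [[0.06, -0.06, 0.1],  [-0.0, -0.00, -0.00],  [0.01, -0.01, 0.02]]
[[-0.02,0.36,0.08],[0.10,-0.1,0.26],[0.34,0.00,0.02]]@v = [[-0.00, 0.0, -0.00], [0.01, -0.01, 0.02], [0.02, -0.02, 0.03]]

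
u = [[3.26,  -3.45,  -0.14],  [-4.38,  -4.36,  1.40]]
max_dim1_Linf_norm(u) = 4.38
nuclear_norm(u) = 11.08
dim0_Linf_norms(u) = [4.38, 4.36, 1.4]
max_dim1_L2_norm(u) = 6.34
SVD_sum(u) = [[-0.14, -0.14, 0.04], [-4.27, -4.47, 1.39]] + [[3.40, -3.31, -0.18],[-0.11, 0.11, 0.01]]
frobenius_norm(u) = 7.92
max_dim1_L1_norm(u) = 10.14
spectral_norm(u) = 6.34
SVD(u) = [[0.03, 1.0], [1.00, -0.03]] @ diag([6.338158716265316, 4.746729830886734]) @ [[-0.67, -0.71, 0.22], [0.72, -0.70, -0.04]]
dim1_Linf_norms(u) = [3.45, 4.38]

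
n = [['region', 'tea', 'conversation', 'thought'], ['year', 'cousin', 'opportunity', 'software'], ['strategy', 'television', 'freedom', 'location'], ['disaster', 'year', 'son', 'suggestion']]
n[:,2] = ['conversation', 'opportunity', 'freedom', 'son']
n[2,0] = 'strategy'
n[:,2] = ['conversation', 'opportunity', 'freedom', 'son']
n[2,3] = 'location'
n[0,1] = 'tea'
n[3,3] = 'suggestion'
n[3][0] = 'disaster'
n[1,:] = ['year', 'cousin', 'opportunity', 'software']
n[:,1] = ['tea', 'cousin', 'television', 'year']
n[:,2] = ['conversation', 'opportunity', 'freedom', 'son']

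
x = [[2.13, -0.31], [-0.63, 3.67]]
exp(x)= [[9.91, -6.4], [-13.01, 41.73]]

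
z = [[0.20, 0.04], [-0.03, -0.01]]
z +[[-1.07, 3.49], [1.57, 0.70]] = [[-0.87,  3.53],[1.54,  0.69]]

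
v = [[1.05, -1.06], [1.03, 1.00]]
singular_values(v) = [1.49, 1.43]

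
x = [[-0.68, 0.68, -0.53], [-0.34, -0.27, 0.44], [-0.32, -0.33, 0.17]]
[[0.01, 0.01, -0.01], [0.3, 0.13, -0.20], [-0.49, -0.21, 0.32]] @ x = [[-0.01, 0.01, -0.0],  [-0.18, 0.23, -0.14],  [0.3, -0.38, 0.22]]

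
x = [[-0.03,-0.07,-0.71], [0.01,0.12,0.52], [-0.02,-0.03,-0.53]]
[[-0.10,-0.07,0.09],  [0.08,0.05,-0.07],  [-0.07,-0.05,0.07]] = x @ [[0.14, 0.17, -0.17],[0.11, 0.02, -0.13],[0.12, 0.09, -0.11]]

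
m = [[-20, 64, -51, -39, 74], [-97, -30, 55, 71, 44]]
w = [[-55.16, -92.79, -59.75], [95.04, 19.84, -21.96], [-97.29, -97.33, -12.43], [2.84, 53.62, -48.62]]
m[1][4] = 44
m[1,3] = 71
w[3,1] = 53.62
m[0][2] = -51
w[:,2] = [-59.75, -21.96, -12.43, -48.62]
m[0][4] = 74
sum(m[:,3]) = 32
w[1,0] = 95.04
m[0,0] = -20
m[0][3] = -39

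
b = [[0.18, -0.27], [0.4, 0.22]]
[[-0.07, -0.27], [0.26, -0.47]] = b @ [[0.37, -1.27],[0.49, 0.16]]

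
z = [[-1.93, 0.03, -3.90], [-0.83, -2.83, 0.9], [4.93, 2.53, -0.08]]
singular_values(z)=[6.22, 4.23, 1.6]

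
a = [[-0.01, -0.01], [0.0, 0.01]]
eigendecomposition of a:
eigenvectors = [[1.00, -0.45], [0.0, 0.89]]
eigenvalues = [-0.01, 0.01]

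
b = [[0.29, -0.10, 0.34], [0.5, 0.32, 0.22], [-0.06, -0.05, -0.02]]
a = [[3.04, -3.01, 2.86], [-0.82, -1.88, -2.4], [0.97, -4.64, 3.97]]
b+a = [[3.33, -3.11, 3.2], [-0.32, -1.56, -2.18], [0.91, -4.69, 3.95]]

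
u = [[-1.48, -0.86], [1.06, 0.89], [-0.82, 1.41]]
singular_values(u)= [2.2, 1.63]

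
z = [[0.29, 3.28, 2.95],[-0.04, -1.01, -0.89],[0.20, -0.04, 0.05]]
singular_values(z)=[4.62, 0.21, 0.0]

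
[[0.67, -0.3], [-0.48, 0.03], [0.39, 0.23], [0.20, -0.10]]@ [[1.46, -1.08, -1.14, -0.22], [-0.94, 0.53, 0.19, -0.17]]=[[1.26, -0.88, -0.82, -0.1], [-0.73, 0.53, 0.55, 0.10], [0.35, -0.3, -0.40, -0.12], [0.39, -0.27, -0.25, -0.03]]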